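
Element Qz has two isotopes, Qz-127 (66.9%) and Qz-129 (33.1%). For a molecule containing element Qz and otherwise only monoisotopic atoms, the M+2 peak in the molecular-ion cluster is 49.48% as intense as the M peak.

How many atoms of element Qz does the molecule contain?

1

For n independent Qz atoms, I(M+2)/I(M) = n · (abundance Qz-129) / (abundance Qz-127) = n · 0.331/0.669.
n = 0.4948 × 0.669/0.331 = 1.00 ≈ 1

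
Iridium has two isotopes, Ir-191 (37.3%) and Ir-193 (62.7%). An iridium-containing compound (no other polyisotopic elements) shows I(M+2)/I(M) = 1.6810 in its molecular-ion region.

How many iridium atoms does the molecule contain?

1

For n independent Ir atoms, I(M+2)/I(M) = n · (abundance Ir-193) / (abundance Ir-191) = n · 0.627/0.373.
n = 1.6810 × 0.373/0.627 = 1.00 ≈ 1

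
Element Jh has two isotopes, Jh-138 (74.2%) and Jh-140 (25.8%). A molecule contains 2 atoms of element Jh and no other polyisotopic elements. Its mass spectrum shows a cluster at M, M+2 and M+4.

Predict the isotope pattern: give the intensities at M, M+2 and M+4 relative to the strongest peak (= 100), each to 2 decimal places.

100.00 : 69.54 : 12.09

The 2 Jh atoms are independent, so intensities follow the terms of (0.742 + 0.258)^2.
P(M) = 0.742^2 = 0.550564
P(M+2) = 2 × 0.742^1 × 0.258^1 = 0.382872
P(M+4) = 0.258^2 = 0.066564
The M peak is largest (0.550564); scaling to 100 gives 100.00 : 69.54 : 12.09.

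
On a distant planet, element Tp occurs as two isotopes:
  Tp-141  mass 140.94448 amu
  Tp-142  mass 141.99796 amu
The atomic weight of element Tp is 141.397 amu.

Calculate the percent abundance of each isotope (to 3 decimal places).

Tp-141: 57.045%, Tp-142: 42.955%

With x = fraction of Tp-141 (so Tp-142 is 1 − x):
140.94448·x + 141.99796·(1 − x) = 141.397
(140.94448 − 141.99796)·x = 141.397 − 141.99796
x = -0.60096 / -1.05348 = 0.57045 → 57.045% Tp-141, 42.955% Tp-142.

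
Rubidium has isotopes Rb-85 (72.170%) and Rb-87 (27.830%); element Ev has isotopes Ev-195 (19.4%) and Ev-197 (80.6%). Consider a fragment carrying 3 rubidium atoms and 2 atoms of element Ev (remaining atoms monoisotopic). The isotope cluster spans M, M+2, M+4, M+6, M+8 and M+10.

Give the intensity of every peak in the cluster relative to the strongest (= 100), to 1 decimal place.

Rubidium pattern (n=3): 0.37589809 : 0.43485841 : 0.16768892 : 0.02155458
Element Ev pattern (n=2): 0.037636 : 0.312728 : 0.649636
Convolve the two distributions (both contribute in 2-u steps):
  M: 0.37589809×0.037636 = 0.014147
  M+2: 0.37589809×0.312728 + 0.43485841×0.037636 = 0.133920
  M+4: 0.37589809×0.649636 + 0.43485841×0.312728 + 0.16768892×0.037636 = 0.386500
  M+6: 0.43485841×0.649636 + 0.16768892×0.312728 + 0.02155458×0.037636 = 0.335752
  M+8: 0.16768892×0.649636 + 0.02155458×0.312728 = 0.115677
  M+10: 0.02155458×0.649636 = 0.014003
Scale to base peak (0.386500) = 100: 3.7 : 34.6 : 100.0 : 86.9 : 29.9 : 3.6

3.7 : 34.6 : 100.0 : 86.9 : 29.9 : 3.6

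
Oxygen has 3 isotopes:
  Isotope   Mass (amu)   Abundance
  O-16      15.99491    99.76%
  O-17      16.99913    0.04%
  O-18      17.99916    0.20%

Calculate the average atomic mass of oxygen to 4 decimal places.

15.9993 amu

The abundance-weighted mean is 0.9976 × 15.99491 + 0.0004 × 16.99913 + 0.0020 × 17.99916
= 15.956522 + 0.006800 + 0.035998 = 15.999320 amu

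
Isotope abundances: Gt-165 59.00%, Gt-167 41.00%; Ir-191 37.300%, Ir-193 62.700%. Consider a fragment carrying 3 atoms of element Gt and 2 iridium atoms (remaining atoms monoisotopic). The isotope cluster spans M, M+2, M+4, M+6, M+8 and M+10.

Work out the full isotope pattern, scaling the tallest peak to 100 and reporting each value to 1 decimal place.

8.9 : 48.3 : 100.0 : 98.3 : 46.3 : 8.4

Element Gt pattern (n=3): 0.205379 : 0.428163 : 0.297537 : 0.068921
Iridium pattern (n=2): 0.139129 : 0.467742 : 0.393129
Convolve the two distributions (both contribute in 2-u steps):
  M: 0.205379×0.139129 = 0.028574
  M+2: 0.205379×0.467742 + 0.428163×0.139129 = 0.155634
  M+4: 0.205379×0.393129 + 0.428163×0.467742 + 0.297537×0.139129 = 0.322406
  M+6: 0.428163×0.393129 + 0.297537×0.467742 + 0.068921×0.139129 = 0.317083
  M+8: 0.297537×0.393129 + 0.068921×0.467742 = 0.149208
  M+10: 0.068921×0.393129 = 0.027095
Scale to base peak (0.322406) = 100: 8.9 : 48.3 : 100.0 : 98.3 : 46.3 : 8.4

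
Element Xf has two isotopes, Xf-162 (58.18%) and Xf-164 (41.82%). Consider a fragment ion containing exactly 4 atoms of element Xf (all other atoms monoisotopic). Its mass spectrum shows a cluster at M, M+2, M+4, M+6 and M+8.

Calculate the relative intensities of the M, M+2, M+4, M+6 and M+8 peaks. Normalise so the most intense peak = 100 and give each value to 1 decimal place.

Expanding (0.5818 + 0.4182)^4:
P(M) = 0.5818^4 = 0.114576
P(M+2) = 4 × 0.5818^3 × 0.4182^1 = 0.329432
P(M+4) = 6 × 0.5818^2 × 0.4182^2 = 0.355195
P(M+6) = 4 × 0.5818^1 × 0.4182^3 = 0.170210
P(M+8) = 0.4182^4 = 0.030587
The M+4 peak is largest (0.355195); scaling to 100 gives 32.3 : 92.7 : 100.0 : 47.9 : 8.6.

32.3 : 92.7 : 100.0 : 47.9 : 8.6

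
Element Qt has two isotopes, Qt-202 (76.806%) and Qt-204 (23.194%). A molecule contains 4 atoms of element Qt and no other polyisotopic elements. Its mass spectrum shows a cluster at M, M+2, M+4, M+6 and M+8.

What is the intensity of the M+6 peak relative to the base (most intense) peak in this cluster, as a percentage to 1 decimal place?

9.1%

Binomial terms of (0.76806 + 0.23194)^4: M 0.3480, M+2 0.4204, M+4 0.1904, M+6 0.0383, M+8 0.0029 → M+2 is the base peak.
P(M+2) = C(4,1) × 0.76806^3 × 0.23194^1 = 4 × 0.45309101 × 0.23194 = 0.420360 (base)
P(M+6) = C(4,3) × 0.76806^1 × 0.23194^3 = 4 × 0.76806 × 0.01247748 = 0.038334
Relative intensity = 0.038334 / 0.420360 × 100 = 9.1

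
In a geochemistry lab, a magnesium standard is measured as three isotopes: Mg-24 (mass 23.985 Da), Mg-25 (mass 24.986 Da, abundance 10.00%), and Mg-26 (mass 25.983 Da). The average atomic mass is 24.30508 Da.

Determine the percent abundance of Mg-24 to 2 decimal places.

78.99%

Let x and y be the fractions of Mg-24 and Mg-26. Then x + y = 1 − 0.1000 = 0.9000 and 23.985x + 25.983y = 24.30508 − 0.1000×24.986 = 21.80648.
Substituting: 23.985x + 25.983(0.9000 − x) = 21.80648
(23.985 − 25.983)x = -1.57822  ⇒  x = 0.78990, y = 0.11010
Mg-24: 78.99%, Mg-26: 11.01%.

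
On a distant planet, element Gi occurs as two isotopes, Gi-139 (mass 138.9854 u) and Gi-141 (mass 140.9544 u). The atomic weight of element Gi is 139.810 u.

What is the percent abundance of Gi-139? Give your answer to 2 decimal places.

58.12%

Writing the weighted mean with unknown fraction x of Gi-139:
138.9854·x + 140.9544·(1 − x) = 139.810
(138.9854 − 140.9544)·x = 139.810 − 140.9544
x = -1.1444 / -1.9690 = 0.58121 → 58.12% Gi-139, 41.88% Gi-141.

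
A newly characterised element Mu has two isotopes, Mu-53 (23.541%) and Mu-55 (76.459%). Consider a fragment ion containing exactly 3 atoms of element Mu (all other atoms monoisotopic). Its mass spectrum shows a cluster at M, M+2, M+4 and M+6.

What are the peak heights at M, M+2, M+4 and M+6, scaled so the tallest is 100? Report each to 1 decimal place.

Expanding (0.23541 + 0.76459)^3:
P(M) = 0.23541^3 = 0.013046
P(M+2) = 3 × 0.23541^2 × 0.76459^1 = 0.127116
P(M+4) = 3 × 0.23541^1 × 0.76459^2 = 0.412861
P(M+6) = 0.76459^3 = 0.446978
The M+6 peak is largest (0.446978); scaling to 100 gives 2.9 : 28.4 : 92.4 : 100.0.

2.9 : 28.4 : 92.4 : 100.0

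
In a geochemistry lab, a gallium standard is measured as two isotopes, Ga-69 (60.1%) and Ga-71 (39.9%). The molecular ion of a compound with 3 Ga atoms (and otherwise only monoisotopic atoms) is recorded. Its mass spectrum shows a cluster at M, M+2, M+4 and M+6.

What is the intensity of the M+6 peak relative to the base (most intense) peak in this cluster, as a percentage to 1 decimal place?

14.7%

(0.601 + 0.399)^3 gives M 0.2171, M+2 0.4324, M+4 0.2870, M+6 0.0635; the largest is M+2.
P(M+2) = C(3,1) × 0.601^2 × 0.399^1 = 3 × 0.361201 × 0.3990 = 0.432358 (base)
P(M+6) = C(3,3) × 0.601^0 × 0.399^3 = 1 × 1.0000 × 0.0635212 = 0.063521
Relative intensity = 0.063521 / 0.432358 × 100 = 14.7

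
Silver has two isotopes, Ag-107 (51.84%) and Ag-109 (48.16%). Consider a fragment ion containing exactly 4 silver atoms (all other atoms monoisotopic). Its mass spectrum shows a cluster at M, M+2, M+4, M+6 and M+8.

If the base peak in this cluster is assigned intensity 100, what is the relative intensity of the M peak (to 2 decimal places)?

19.31

(0.5184 + 0.4816)^4 gives M 0.0722, M+2 0.2684, M+4 0.3740, M+6 0.2316, M+8 0.0538; the largest is M+4.
P(M+4) = C(4,2) × 0.5184^2 × 0.4816^2 = 6 × 0.26873856 × 0.23193856 = 0.373985 (base)
P(M) = C(4,0) × 0.5184^4 × 0.4816^0 = 1 × 0.07222041 × 1.0000 = 0.072220
Relative intensity = 0.072220 / 0.373985 × 100 = 19.31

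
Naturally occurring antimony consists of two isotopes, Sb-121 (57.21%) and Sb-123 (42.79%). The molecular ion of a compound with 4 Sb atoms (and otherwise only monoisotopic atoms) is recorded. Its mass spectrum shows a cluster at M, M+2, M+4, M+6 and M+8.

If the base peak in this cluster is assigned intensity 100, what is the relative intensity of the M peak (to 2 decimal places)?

(0.5721 + 0.4279)^4 gives M 0.1071, M+2 0.3205, M+4 0.3596, M+6 0.1793, M+8 0.0335; the largest is M+4.
P(M+4) = C(4,2) × 0.5721^2 × 0.4279^2 = 6 × 0.32729841 × 0.18309841 = 0.359567 (base)
P(M) = C(4,0) × 0.5721^4 × 0.4279^0 = 1 × 0.10712425 × 1.0000 = 0.107124
Relative intensity = 0.107124 / 0.359567 × 100 = 29.79

29.79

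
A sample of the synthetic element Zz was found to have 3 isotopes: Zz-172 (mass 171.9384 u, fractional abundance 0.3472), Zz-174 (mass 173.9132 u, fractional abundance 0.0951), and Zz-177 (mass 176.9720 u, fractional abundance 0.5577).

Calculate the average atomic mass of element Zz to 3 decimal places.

Ar = Σ fᵢ·mᵢ = 0.3472 × 171.9384 + 0.0951 × 173.9132 + 0.5577 × 176.9720
= 59.69701 + 16.53915 + 98.69728 = 174.93344 u

174.933 u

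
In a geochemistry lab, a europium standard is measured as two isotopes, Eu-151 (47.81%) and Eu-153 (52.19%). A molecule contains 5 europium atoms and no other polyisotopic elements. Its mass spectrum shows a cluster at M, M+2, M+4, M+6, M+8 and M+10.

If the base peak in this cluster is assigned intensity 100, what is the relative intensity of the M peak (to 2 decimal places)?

Term probabilities: M 0.0250, M+2 0.1363, M+4 0.2977, M+6 0.3249, M+8 0.1774, M+10 0.0387. Base peak = M+6.
P(M+6) = C(5,3) × 0.4781^2 × 0.5219^3 = 10 × 0.22857961 × 0.14215492 = 0.324937 (base)
P(M) = C(5,0) × 0.4781^5 × 0.5219^0 = 1 × 0.02498007 × 1.0000 = 0.024980
Relative intensity = 0.024980 / 0.324937 × 100 = 7.69

7.69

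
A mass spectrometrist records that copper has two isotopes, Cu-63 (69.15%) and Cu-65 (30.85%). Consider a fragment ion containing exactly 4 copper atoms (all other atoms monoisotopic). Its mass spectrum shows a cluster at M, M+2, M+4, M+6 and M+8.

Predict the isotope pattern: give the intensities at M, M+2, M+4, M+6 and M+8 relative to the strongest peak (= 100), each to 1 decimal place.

Each Cu atom is independently Cu-63 (p = 0.6915) or Cu-65 (q = 0.3085); the cluster is the binomial expansion (p + q)^4.
P(M) = 0.6915^4 = 0.228649
P(M+2) = 4 × 0.6915^3 × 0.3085^1 = 0.408030
P(M+4) = 6 × 0.6915^2 × 0.3085^2 = 0.273052
P(M+6) = 4 × 0.6915^1 × 0.3085^3 = 0.081212
P(M+8) = 0.3085^4 = 0.009058
The M+2 peak is largest (0.408030); scaling to 100 gives 56.0 : 100.0 : 66.9 : 19.9 : 2.2.

56.0 : 100.0 : 66.9 : 19.9 : 2.2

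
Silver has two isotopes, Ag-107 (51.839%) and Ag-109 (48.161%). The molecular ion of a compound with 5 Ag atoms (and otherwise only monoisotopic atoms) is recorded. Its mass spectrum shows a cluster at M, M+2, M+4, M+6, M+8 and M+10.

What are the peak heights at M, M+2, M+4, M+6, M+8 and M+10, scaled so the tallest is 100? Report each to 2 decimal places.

Each Ag atom is independently Ag-107 (p = 0.51839) or Ag-109 (q = 0.48161); the cluster is the binomial expansion (p + q)^5.
P(M) = 0.51839^5 = 0.037435
P(M+2) = 5 × 0.51839^4 × 0.48161^1 = 0.173897
P(M+4) = 10 × 0.51839^3 × 0.48161^2 = 0.323118
P(M+6) = 10 × 0.51839^2 × 0.48161^3 = 0.300192
P(M+8) = 5 × 0.51839^1 × 0.48161^4 = 0.139447
P(M+10) = 0.48161^5 = 0.025911
The M+4 peak is largest (0.323118); scaling to 100 gives 11.59 : 53.82 : 100.00 : 92.90 : 43.16 : 8.02.

11.59 : 53.82 : 100.00 : 92.90 : 43.16 : 8.02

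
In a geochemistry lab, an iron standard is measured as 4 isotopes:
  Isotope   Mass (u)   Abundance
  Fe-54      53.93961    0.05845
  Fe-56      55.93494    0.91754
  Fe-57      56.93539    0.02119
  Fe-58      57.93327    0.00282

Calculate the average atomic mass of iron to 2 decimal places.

Weight each isotope mass by its fractional abundance: 0.05845 × 53.93961 + 0.91754 × 55.93494 + 0.02119 × 56.93539 + 0.00282 × 57.93327
= 3.152770 + 51.322545 + 1.206461 + 0.163372 = 55.845148 u

55.85 u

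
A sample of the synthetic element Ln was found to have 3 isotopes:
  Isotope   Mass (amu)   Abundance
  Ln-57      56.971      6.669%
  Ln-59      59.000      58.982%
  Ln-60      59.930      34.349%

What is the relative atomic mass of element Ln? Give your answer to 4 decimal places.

Weight each isotope mass by its fractional abundance: 0.06669 × 56.971 + 0.58982 × 59.000 + 0.34349 × 59.930
= 3.79940 + 34.79938 + 20.58536 = 59.18414 amu

59.1841 amu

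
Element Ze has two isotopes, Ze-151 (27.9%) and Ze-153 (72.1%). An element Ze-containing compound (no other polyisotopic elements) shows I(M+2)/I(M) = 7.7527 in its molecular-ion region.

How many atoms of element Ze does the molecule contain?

3

The M+2/M ratio from n Ze atoms is n · q/p = n · 0.721/0.279.
n = 7.7527 × 0.279/0.721 = 3.00 ≈ 3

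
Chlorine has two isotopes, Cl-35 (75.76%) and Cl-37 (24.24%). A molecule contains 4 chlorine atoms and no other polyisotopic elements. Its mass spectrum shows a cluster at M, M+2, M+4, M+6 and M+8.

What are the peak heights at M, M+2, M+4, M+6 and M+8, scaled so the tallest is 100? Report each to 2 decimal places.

78.14 : 100.00 : 47.99 : 10.24 : 0.82

The 4 Cl atoms are independent, so intensities follow the terms of (0.7576 + 0.2424)^4.
P(M) = 0.7576^4 = 0.329428
P(M+2) = 4 × 0.7576^3 × 0.2424^1 = 0.421612
P(M+4) = 6 × 0.7576^2 × 0.2424^2 = 0.202347
P(M+6) = 4 × 0.7576^1 × 0.2424^3 = 0.043162
P(M+8) = 0.2424^4 = 0.003452
The M+2 peak is largest (0.421612); scaling to 100 gives 78.14 : 100.00 : 47.99 : 10.24 : 0.82.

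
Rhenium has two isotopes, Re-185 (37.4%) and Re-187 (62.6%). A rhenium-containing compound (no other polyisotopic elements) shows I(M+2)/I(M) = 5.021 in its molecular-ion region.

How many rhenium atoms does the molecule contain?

For n independent Re atoms, I(M+2)/I(M) = n · (abundance Re-187) / (abundance Re-185) = n · 0.626/0.374.
n = 5.021 × 0.374/0.626 = 3.00 ≈ 3

3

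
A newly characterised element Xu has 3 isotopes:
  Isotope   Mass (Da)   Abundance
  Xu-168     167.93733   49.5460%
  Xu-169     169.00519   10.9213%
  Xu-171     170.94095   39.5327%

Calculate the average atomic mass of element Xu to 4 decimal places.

169.2414 Da

The abundance-weighted mean is 0.495460 × 167.93733 + 0.109213 × 169.00519 + 0.395327 × 170.94095
= 83.206230 + 18.457564 + 67.577573 = 169.241367 Da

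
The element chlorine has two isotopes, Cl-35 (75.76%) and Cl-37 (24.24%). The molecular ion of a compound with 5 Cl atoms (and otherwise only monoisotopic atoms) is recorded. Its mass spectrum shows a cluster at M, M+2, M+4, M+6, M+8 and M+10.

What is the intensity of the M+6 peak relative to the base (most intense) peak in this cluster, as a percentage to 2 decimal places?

20.47%

(0.7576 + 0.2424)^5 gives M 0.2496, M+2 0.3993, M+4 0.2555, M+6 0.0817, M+8 0.0131, M+10 0.0008; the largest is M+2.
P(M+2) = C(5,1) × 0.7576^4 × 0.2424^1 = 5 × 0.32942751 × 0.2424 = 0.399266 (base)
P(M+6) = C(5,3) × 0.7576^2 × 0.2424^3 = 10 × 0.57395776 × 0.01424288 = 0.081748
Relative intensity = 0.081748 / 0.399266 × 100 = 20.47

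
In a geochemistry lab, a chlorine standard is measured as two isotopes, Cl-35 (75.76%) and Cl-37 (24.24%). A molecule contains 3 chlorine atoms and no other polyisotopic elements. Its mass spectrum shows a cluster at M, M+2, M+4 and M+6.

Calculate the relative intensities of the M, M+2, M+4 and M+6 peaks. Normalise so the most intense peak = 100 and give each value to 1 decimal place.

The 3 Cl atoms are independent, so intensities follow the terms of (0.7576 + 0.2424)^3.
P(M) = 0.7576^3 = 0.434830
P(M+2) = 3 × 0.7576^2 × 0.2424^1 = 0.417382
P(M+4) = 3 × 0.7576^1 × 0.2424^2 = 0.133545
P(M+6) = 0.2424^3 = 0.014243
The M peak is largest (0.434830); scaling to 100 gives 100.0 : 96.0 : 30.7 : 3.3.

100.0 : 96.0 : 30.7 : 3.3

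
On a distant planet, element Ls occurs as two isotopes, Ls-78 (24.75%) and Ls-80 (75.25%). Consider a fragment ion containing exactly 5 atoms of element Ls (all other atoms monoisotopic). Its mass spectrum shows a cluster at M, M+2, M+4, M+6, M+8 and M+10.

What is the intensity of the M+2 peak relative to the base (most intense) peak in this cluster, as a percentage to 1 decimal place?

3.6%

Term probabilities: M 0.0009, M+2 0.0141, M+4 0.0858, M+6 0.2610, M+8 0.3968, M+10 0.2413. Base peak = M+8.
P(M+8) = C(5,4) × 0.2475^1 × 0.7525^4 = 5 × 0.2475 × 0.32064614 = 0.396800 (base)
P(M+2) = C(5,1) × 0.2475^4 × 0.7525^1 = 5 × 0.00375233 × 0.7525 = 0.014118
Relative intensity = 0.014118 / 0.396800 × 100 = 3.6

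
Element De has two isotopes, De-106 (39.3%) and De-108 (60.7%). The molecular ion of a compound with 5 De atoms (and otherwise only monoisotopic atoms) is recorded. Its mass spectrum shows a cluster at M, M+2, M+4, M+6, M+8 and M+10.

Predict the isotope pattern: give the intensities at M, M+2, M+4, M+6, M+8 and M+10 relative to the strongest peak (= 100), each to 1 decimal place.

2.7 : 21.0 : 64.7 : 100.0 : 77.2 : 23.9

Each De atom is independently De-106 (p = 0.393) or De-108 (q = 0.607); the cluster is the binomial expansion (p + q)^5.
P(M) = 0.393^5 = 0.009375
P(M+2) = 5 × 0.393^4 × 0.607^1 = 0.072398
P(M+4) = 10 × 0.393^3 × 0.607^2 = 0.223643
P(M+6) = 10 × 0.393^2 × 0.607^3 = 0.345423
P(M+8) = 5 × 0.393^1 × 0.607^4 = 0.266758
P(M+10) = 0.607^5 = 0.082403
The M+6 peak is largest (0.345423); scaling to 100 gives 2.7 : 21.0 : 64.7 : 100.0 : 77.2 : 23.9.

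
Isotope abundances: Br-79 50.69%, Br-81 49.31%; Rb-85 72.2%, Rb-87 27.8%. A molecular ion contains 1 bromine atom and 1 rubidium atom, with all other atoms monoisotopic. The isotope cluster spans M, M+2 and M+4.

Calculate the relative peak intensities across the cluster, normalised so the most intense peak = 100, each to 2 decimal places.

73.65 : 100.00 : 27.59

Bromine pattern (n=1): 0.5069 : 0.4931
Rubidium pattern (n=1): 0.7220 : 0.2780
Convolve the two distributions (both contribute in 2-u steps):
  M: 0.5069×0.7220 = 0.365982
  M+2: 0.5069×0.2780 + 0.4931×0.7220 = 0.496936
  M+4: 0.4931×0.2780 = 0.137082
Scale to base peak (0.496936) = 100: 73.65 : 100.00 : 27.59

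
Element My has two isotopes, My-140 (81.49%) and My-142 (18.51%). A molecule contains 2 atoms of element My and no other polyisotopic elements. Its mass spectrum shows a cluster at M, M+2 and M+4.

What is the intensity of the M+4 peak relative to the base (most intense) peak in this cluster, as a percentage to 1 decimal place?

(0.8149 + 0.1851)^2 gives M 0.6641, M+2 0.3017, M+4 0.0343; the largest is M.
P(M) = C(2,0) × 0.8149^2 × 0.1851^0 = 1 × 0.66406201 × 1.0000 = 0.664062 (base)
P(M+4) = C(2,2) × 0.8149^0 × 0.1851^2 = 1 × 1.0000 × 0.03426201 = 0.034262
Relative intensity = 0.034262 / 0.664062 × 100 = 5.2

5.2%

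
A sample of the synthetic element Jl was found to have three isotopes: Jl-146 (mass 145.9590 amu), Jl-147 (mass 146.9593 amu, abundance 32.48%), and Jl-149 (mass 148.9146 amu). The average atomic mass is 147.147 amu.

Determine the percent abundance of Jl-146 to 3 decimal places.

The remaining 67.52% is split between Jl-146 (fraction x) and Jl-149 (fraction 0.6752 − x).
Substituting: 145.9590x + 148.9146(0.6752 − x) = 99.41461936
(145.9590 − 148.9146)x = -1.13251856  ⇒  x = 0.38318, y = 0.29202
Jl-146: 38.318%, Jl-149: 29.202%.

38.318%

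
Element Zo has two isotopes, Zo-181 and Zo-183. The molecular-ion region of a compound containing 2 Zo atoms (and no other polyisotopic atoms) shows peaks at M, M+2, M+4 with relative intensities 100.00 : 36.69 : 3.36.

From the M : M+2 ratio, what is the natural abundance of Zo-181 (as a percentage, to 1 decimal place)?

Write p for the Zo-181 fraction. I(M+2)/I(M) = [C(2,1)·p^1·(1−p)] / p^2 = 2·(1−p)/p = 36.69/100.00 = 0.3669
(1−p)/p = 0.3669/2 = 0.1835  ⇒  p = 1/(1 + 0.1835) = 0.8450
Zo-181: 84.5%, Zo-183: 15.5%.

84.5%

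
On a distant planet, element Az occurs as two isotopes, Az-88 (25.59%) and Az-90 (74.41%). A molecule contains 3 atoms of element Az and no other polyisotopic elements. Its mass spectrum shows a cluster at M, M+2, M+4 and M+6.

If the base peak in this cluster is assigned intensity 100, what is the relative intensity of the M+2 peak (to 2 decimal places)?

34.39

Binomial terms of (0.2559 + 0.7441)^3: M 0.0168, M+2 0.1462, M+4 0.4251, M+6 0.4120 → M+4 is the base peak.
P(M+4) = C(3,2) × 0.2559^1 × 0.7441^2 = 3 × 0.2559 × 0.55368481 = 0.425064 (base)
P(M+2) = C(3,1) × 0.2559^2 × 0.7441^1 = 3 × 0.06548481 × 0.7441 = 0.146182
Relative intensity = 0.146182 / 0.425064 × 100 = 34.39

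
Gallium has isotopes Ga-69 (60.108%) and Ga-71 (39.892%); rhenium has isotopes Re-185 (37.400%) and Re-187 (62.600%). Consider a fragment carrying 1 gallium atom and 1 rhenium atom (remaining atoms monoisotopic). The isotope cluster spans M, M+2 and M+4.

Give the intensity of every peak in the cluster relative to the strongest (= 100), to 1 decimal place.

42.8 : 100.0 : 47.5

Gallium pattern (n=1): 0.60108 : 0.39892
Rhenium pattern (n=1): 0.3740 : 0.6260
Convolve the two distributions (both contribute in 2-u steps):
  M: 0.60108×0.3740 = 0.224804
  M+2: 0.60108×0.6260 + 0.39892×0.3740 = 0.525472
  M+4: 0.39892×0.6260 = 0.249724
Scale to base peak (0.525472) = 100: 42.8 : 100.0 : 47.5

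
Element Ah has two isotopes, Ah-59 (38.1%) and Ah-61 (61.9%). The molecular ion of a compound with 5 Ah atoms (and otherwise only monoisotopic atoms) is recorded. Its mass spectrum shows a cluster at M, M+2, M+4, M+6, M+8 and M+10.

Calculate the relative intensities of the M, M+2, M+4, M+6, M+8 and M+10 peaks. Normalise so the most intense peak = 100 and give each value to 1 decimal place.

Each Ah atom is independently Ah-59 (p = 0.381) or Ah-61 (q = 0.619); the cluster is the binomial expansion (p + q)^5.
P(M) = 0.381^5 = 0.008028
P(M+2) = 5 × 0.381^4 × 0.619^1 = 0.065217
P(M+4) = 10 × 0.381^3 × 0.619^2 = 0.211912
P(M+6) = 10 × 0.381^2 × 0.619^3 = 0.344288
P(M+8) = 5 × 0.381^1 × 0.619^4 = 0.279678
P(M+10) = 0.619^5 = 0.090877
The M+6 peak is largest (0.344288); scaling to 100 gives 2.3 : 18.9 : 61.6 : 100.0 : 81.2 : 26.4.

2.3 : 18.9 : 61.6 : 100.0 : 81.2 : 26.4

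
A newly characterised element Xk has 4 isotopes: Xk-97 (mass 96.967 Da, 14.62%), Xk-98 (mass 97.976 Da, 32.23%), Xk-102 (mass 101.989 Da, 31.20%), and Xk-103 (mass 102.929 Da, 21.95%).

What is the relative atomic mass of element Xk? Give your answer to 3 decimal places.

The abundance-weighted mean is 0.1462 × 96.967 + 0.3223 × 97.976 + 0.3120 × 101.989 + 0.2195 × 102.929
= 14.1766 + 31.5777 + 31.8206 + 22.5929 = 100.1678 Da

100.168 Da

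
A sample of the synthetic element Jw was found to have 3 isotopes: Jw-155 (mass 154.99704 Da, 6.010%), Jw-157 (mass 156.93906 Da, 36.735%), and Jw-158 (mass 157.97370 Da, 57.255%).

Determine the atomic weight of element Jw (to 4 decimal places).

157.4147 Da

Ar = Σ fᵢ·mᵢ = 0.06010 × 154.99704 + 0.36735 × 156.93906 + 0.57255 × 157.97370
= 9.315322 + 57.651564 + 90.447842 = 157.414728 Da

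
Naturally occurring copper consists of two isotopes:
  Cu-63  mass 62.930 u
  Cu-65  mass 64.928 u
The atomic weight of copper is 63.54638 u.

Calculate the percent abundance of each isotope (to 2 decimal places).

Cu-63: 69.15%, Cu-65: 30.85%

Writing the weighted mean with unknown fraction x of Cu-63:
62.930·x + 64.928·(1 − x) = 63.54638
(62.930 − 64.928)·x = 63.54638 − 64.928
x = -1.38162 / -1.998 = 0.69150 → 69.15% Cu-63, 30.85% Cu-65.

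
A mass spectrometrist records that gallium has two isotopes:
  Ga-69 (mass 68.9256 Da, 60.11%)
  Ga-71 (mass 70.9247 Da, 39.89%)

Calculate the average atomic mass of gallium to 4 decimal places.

69.7230 Da

Average mass = Σ (abundance × isotope mass) = 0.6011 × 68.9256 + 0.3989 × 70.9247
= 41.43118 + 28.29186 = 69.72304 Da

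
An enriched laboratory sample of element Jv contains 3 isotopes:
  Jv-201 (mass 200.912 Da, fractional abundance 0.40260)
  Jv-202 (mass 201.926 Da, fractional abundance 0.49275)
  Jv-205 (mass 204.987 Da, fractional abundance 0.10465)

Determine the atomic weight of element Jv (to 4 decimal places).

201.8381 Da

Ar = Σ fᵢ·mᵢ = 0.40260 × 200.912 + 0.49275 × 201.926 + 0.10465 × 204.987
= 80.88717 + 99.49904 + 21.45189 = 201.83810 Da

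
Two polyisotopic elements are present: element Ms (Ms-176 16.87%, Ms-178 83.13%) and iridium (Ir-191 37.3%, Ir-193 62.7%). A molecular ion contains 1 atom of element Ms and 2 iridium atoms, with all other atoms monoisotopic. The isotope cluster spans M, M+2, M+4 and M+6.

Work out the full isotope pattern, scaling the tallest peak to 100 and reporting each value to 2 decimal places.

5.16 : 42.75 : 100.00 : 71.80

Element Ms pattern (n=1): 0.1687 : 0.8313
Iridium pattern (n=2): 0.139129 : 0.467742 : 0.393129
Convolve the two distributions (both contribute in 2-u steps):
  M: 0.1687×0.139129 = 0.023471
  M+2: 0.1687×0.467742 + 0.8313×0.139129 = 0.194566
  M+4: 0.1687×0.393129 + 0.8313×0.467742 = 0.455155
  M+6: 0.8313×0.393129 = 0.326808
Scale to base peak (0.455155) = 100: 5.16 : 42.75 : 100.00 : 71.80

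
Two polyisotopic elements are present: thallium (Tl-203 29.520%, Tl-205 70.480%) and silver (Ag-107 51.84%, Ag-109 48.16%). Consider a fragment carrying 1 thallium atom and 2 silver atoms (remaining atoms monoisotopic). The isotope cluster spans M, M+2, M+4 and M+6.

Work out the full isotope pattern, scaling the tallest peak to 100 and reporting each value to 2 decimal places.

Thallium pattern (n=1): 0.2952 : 0.7048
Silver pattern (n=2): 0.26873856 : 0.49932288 : 0.23193856
Convolve the two distributions (both contribute in 2-u steps):
  M: 0.2952×0.26873856 = 0.079332
  M+2: 0.2952×0.49932288 + 0.7048×0.26873856 = 0.336807
  M+4: 0.2952×0.23193856 + 0.7048×0.49932288 = 0.420391
  M+6: 0.7048×0.23193856 = 0.163470
Scale to base peak (0.420391) = 100: 18.87 : 80.12 : 100.00 : 38.89

18.87 : 80.12 : 100.00 : 38.89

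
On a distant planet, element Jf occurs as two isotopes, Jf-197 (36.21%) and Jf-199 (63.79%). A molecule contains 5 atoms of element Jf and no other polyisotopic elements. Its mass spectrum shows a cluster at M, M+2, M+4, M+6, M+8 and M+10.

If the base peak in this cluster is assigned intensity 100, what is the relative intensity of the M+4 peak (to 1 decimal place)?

56.8

Term probabilities: M 0.0062, M+2 0.0548, M+4 0.1932, M+6 0.3403, M+8 0.2998, M+10 0.1056. Base peak = M+6.
P(M+6) = C(5,3) × 0.3621^2 × 0.6379^3 = 10 × 0.13111641 × 0.25957198 = 0.340341 (base)
P(M+4) = C(5,2) × 0.3621^3 × 0.6379^2 = 10 × 0.04747725 × 0.40691641 = 0.193193
Relative intensity = 0.193193 / 0.340341 × 100 = 56.8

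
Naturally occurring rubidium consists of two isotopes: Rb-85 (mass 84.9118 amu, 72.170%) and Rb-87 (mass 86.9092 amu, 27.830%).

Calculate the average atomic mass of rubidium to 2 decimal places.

Ar = Σ fᵢ·mᵢ = 0.72170 × 84.9118 + 0.27830 × 86.9092
= 61.28085 + 24.18683 = 85.46768 amu

85.47 amu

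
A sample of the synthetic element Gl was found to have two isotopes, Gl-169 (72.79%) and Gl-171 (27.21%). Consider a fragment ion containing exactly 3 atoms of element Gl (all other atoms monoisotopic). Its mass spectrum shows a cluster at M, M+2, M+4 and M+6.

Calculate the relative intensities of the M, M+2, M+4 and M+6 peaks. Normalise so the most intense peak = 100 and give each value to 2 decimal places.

89.17 : 100.00 : 37.38 : 4.66

Expanding (0.7279 + 0.2721)^3:
P(M) = 0.7279^3 = 0.385669
P(M+2) = 3 × 0.7279^2 × 0.2721^1 = 0.432507
P(M+4) = 3 × 0.7279^1 × 0.2721^2 = 0.161678
P(M+6) = 0.2721^3 = 0.020146
The M+2 peak is largest (0.432507); scaling to 100 gives 89.17 : 100.00 : 37.38 : 4.66.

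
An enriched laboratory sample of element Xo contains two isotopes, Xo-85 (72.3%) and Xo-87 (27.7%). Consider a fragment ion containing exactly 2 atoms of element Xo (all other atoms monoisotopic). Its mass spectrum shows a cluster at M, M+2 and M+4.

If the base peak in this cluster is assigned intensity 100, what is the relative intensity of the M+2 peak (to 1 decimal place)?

76.6

(0.723 + 0.277)^2 gives M 0.5227, M+2 0.4005, M+4 0.0767; the largest is M.
P(M) = C(2,0) × 0.723^2 × 0.277^0 = 1 × 0.522729 × 1.0000 = 0.522729 (base)
P(M+2) = C(2,1) × 0.723^1 × 0.277^1 = 2 × 0.7230 × 0.2770 = 0.400542
Relative intensity = 0.400542 / 0.522729 × 100 = 76.6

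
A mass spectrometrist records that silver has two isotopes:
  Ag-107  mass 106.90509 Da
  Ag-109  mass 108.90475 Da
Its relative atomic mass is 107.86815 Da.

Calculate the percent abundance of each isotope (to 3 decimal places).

Ag-107: 51.839%, Ag-109: 48.161%

Writing the weighted mean with unknown fraction x of Ag-107:
106.90509·x + 108.90475·(1 − x) = 107.86815
(106.90509 − 108.90475)·x = 107.86815 − 108.90475
x = -1.03660 / -1.99966 = 0.51839 → 51.839% Ag-107, 48.161% Ag-109.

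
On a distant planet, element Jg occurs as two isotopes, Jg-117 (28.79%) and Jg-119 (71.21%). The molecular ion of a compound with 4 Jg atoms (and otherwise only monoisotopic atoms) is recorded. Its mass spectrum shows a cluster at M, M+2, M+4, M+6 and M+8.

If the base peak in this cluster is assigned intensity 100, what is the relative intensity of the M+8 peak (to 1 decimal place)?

61.8

Binomial terms of (0.2879 + 0.7121)^4: M 0.0069, M+2 0.0680, M+4 0.2522, M+6 0.4158, M+8 0.2571 → M+6 is the base peak.
P(M+6) = C(4,3) × 0.2879^1 × 0.7121^3 = 4 × 0.2879 × 0.36109623 = 0.415838 (base)
P(M+8) = C(4,4) × 0.2879^0 × 0.7121^4 = 1 × 1.0000 × 0.25713663 = 0.257137
Relative intensity = 0.257137 / 0.415838 × 100 = 61.8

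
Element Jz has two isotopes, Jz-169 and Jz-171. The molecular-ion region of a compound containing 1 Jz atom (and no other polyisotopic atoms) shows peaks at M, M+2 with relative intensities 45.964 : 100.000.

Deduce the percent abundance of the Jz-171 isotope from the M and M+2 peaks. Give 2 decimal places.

Let p = fractional abundance of Jz-169. I(M+2)/I(M) = [C(1,1)·p^0·(1−p)] / p^1 = 1·(1−p)/p = 100.000/45.964 = 2.1756
(1−p)/p = 2.1756/1 = 2.1756  ⇒  p = 1/(1 + 2.1756) = 0.3149
Jz-169: 31.49%, Jz-171: 68.51%.

68.51%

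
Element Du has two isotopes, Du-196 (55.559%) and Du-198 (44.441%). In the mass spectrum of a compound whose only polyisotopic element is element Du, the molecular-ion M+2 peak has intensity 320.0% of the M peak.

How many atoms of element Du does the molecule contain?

With n Du atoms, P(M+2)/P(M) = C(n,1)·p^(n−1)q / p^n = n·q/p = n · 0.44441/0.55559.
n = 3.200 × 0.55559/0.44441 = 4.00 ≈ 4

4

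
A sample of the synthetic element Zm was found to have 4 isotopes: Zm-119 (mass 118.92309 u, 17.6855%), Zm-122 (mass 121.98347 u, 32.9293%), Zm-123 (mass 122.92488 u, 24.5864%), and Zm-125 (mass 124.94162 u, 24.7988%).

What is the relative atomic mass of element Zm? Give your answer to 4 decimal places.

122.4073 u

Average mass = Σ (abundance × isotope mass) = 0.176855 × 118.92309 + 0.329293 × 121.98347 + 0.245864 × 122.92488 + 0.247988 × 124.94162
= 21.032143 + 40.168303 + 30.222803 + 30.984022 = 122.407271 u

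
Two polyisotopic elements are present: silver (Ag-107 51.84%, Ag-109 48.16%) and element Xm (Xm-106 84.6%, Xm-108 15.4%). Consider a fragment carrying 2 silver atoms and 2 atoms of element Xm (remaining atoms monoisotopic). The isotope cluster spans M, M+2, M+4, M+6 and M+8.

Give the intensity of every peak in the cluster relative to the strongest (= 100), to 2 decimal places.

45.00 : 100.00 : 70.77 : 16.91 : 1.29

Silver pattern (n=2): 0.26873856 : 0.49932288 : 0.23193856
Element Xm pattern (n=2): 0.715716 : 0.260568 : 0.023716
Convolve the two distributions (both contribute in 2-u steps):
  M: 0.26873856×0.715716 = 0.192340
  M+2: 0.26873856×0.260568 + 0.49932288×0.715716 = 0.427398
  M+4: 0.26873856×0.023716 + 0.49932288×0.260568 + 0.23193856×0.715716 = 0.302483
  M+6: 0.49932288×0.023716 + 0.23193856×0.260568 = 0.072278
  M+8: 0.23193856×0.023716 = 0.005501
Scale to base peak (0.427398) = 100: 45.00 : 100.00 : 70.77 : 16.91 : 1.29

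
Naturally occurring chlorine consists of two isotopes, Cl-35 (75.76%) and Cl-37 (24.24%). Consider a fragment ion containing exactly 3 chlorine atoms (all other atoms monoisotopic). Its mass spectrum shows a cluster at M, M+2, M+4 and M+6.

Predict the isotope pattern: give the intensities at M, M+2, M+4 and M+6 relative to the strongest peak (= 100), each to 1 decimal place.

Expanding (0.7576 + 0.2424)^3:
P(M) = 0.7576^3 = 0.434830
P(M+2) = 3 × 0.7576^2 × 0.2424^1 = 0.417382
P(M+4) = 3 × 0.7576^1 × 0.2424^2 = 0.133545
P(M+6) = 0.2424^3 = 0.014243
The M peak is largest (0.434830); scaling to 100 gives 100.0 : 96.0 : 30.7 : 3.3.

100.0 : 96.0 : 30.7 : 3.3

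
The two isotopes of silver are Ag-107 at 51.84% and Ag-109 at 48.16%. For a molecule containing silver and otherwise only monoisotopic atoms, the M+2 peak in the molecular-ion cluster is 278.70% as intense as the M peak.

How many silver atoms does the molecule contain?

3

The M+2/M ratio from n Ag atoms is n · q/p = n · 0.4816/0.5184.
n = 2.7870 × 0.5184/0.4816 = 3.00 ≈ 3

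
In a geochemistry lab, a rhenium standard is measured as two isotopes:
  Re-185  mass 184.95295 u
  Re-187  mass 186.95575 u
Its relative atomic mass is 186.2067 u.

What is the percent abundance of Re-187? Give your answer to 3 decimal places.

62.600%

Let x be the fractional abundance of Re-185; then Re-187 has abundance 1 − x.
184.95295·x + 186.95575·(1 − x) = 186.2067
(184.95295 − 186.95575)·x = 186.2067 − 186.95575
x = -0.74905 / -2.00280 = 0.37400 → 37.400% Re-185, 62.600% Re-187.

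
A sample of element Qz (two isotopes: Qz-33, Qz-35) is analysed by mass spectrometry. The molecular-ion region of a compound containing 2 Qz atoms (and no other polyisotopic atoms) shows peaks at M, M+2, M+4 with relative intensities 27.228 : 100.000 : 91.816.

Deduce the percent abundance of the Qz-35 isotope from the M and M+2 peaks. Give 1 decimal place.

64.7%

If p is the fraction of Qz that is Qz-33, then I(M+2)/I(M) = [C(2,1)·p^1·(1−p)] / p^2 = 2·(1−p)/p = 100.000/27.228 = 3.6727
(1−p)/p = 3.6727/2 = 1.8363  ⇒  p = 1/(1 + 1.8363) = 0.3526
Qz-33: 35.3%, Qz-35: 64.7%.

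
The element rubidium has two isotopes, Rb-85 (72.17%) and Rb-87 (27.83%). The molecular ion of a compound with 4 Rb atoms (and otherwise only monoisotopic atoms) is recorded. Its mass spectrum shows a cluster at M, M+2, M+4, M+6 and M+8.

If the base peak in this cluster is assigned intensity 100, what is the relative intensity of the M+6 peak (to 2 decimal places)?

Binomial terms of (0.7217 + 0.2783)^4: M 0.2713, M+2 0.4184, M+4 0.2420, M+6 0.0622, M+8 0.0060 → M+2 is the base peak.
P(M+2) = C(4,1) × 0.7217^3 × 0.2783^1 = 4 × 0.37589809 × 0.2783 = 0.418450 (base)
P(M+6) = C(4,3) × 0.7217^1 × 0.2783^3 = 4 × 0.7217 × 0.02155458 = 0.062224
Relative intensity = 0.062224 / 0.418450 × 100 = 14.87

14.87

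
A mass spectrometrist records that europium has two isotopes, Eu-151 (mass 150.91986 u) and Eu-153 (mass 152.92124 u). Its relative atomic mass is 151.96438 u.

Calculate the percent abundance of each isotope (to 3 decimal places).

Eu-151: 47.810%, Eu-153: 52.190%

Writing the weighted mean with unknown fraction x of Eu-151:
150.91986·x + 152.92124·(1 − x) = 151.96438
(150.91986 − 152.92124)·x = 151.96438 − 152.92124
x = -0.95686 / -2.00138 = 0.47810 → 47.810% Eu-151, 52.190% Eu-153.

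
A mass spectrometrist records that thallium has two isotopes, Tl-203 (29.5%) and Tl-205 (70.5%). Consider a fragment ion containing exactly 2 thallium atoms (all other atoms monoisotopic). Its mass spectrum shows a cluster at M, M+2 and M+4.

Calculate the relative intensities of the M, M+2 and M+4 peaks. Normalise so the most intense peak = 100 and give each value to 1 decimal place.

Each Tl atom is independently Tl-203 (p = 0.295) or Tl-205 (q = 0.705); the cluster is the binomial expansion (p + q)^2.
P(M) = 0.295^2 = 0.087025
P(M+2) = 2 × 0.295^1 × 0.705^1 = 0.415950
P(M+4) = 0.705^2 = 0.497025
The M+4 peak is largest (0.497025); scaling to 100 gives 17.5 : 83.7 : 100.0.

17.5 : 83.7 : 100.0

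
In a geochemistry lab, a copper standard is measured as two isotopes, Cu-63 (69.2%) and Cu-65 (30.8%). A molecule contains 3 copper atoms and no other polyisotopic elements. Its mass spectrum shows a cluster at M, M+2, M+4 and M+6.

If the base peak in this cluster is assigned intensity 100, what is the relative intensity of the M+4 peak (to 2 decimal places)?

44.51

Binomial terms of (0.692 + 0.308)^3: M 0.3314, M+2 0.4425, M+4 0.1969, M+6 0.0292 → M+2 is the base peak.
P(M+2) = C(3,1) × 0.692^2 × 0.308^1 = 3 × 0.478864 × 0.3080 = 0.442470 (base)
P(M+4) = C(3,2) × 0.692^1 × 0.308^2 = 3 × 0.6920 × 0.094864 = 0.196938
Relative intensity = 0.196938 / 0.442470 × 100 = 44.51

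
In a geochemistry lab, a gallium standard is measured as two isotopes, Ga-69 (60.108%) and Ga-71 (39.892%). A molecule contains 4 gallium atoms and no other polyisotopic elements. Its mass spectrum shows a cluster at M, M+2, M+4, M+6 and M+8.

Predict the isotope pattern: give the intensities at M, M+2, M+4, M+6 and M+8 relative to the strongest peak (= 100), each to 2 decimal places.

37.67 : 100.00 : 99.55 : 44.05 : 7.31

Each Ga atom is independently Ga-69 (p = 0.60108) or Ga-71 (q = 0.39892); the cluster is the binomial expansion (p + q)^4.
P(M) = 0.60108^4 = 0.130536
P(M+2) = 4 × 0.60108^3 × 0.39892^1 = 0.346531
P(M+4) = 6 × 0.60108^2 × 0.39892^2 = 0.344975
P(M+6) = 4 × 0.60108^1 × 0.39892^3 = 0.152633
P(M+8) = 0.39892^4 = 0.025325
The M+2 peak is largest (0.346531); scaling to 100 gives 37.67 : 100.00 : 99.55 : 44.05 : 7.31.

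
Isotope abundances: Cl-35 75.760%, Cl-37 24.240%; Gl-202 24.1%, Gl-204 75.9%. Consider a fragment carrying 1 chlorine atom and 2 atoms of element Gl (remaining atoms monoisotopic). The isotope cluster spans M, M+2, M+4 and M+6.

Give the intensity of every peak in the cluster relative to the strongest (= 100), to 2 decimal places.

8.38 : 55.46 : 100.00 : 26.59

Chlorine pattern (n=1): 0.7576 : 0.2424
Element Gl pattern (n=2): 0.058081 : 0.365838 : 0.576081
Convolve the two distributions (both contribute in 2-u steps):
  M: 0.7576×0.058081 = 0.044002
  M+2: 0.7576×0.365838 + 0.2424×0.058081 = 0.291238
  M+4: 0.7576×0.576081 + 0.2424×0.365838 = 0.525118
  M+6: 0.2424×0.576081 = 0.139642
Scale to base peak (0.525118) = 100: 8.38 : 55.46 : 100.00 : 26.59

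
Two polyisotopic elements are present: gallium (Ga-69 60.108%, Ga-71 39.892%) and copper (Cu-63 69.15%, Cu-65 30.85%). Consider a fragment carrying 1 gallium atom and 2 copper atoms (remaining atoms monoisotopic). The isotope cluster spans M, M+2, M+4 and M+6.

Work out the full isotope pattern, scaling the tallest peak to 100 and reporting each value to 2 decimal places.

64.27 : 100.00 : 50.85 : 8.49

Gallium pattern (n=1): 0.60108 : 0.39892
Copper pattern (n=2): 0.47817225 : 0.4266555 : 0.09517225
Convolve the two distributions (both contribute in 2-u steps):
  M: 0.60108×0.47817225 = 0.287420
  M+2: 0.60108×0.4266555 + 0.39892×0.47817225 = 0.447207
  M+4: 0.60108×0.09517225 + 0.39892×0.4266555 = 0.227408
  M+6: 0.39892×0.09517225 = 0.037966
Scale to base peak (0.447207) = 100: 64.27 : 100.00 : 50.85 : 8.49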